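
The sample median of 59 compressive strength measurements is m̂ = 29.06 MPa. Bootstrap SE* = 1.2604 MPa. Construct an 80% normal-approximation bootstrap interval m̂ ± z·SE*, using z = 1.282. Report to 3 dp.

(27.444, 30.676)

Margin = 1.282 × 1.2604 = 1.6158
Interval: 29.06 ± 1.6158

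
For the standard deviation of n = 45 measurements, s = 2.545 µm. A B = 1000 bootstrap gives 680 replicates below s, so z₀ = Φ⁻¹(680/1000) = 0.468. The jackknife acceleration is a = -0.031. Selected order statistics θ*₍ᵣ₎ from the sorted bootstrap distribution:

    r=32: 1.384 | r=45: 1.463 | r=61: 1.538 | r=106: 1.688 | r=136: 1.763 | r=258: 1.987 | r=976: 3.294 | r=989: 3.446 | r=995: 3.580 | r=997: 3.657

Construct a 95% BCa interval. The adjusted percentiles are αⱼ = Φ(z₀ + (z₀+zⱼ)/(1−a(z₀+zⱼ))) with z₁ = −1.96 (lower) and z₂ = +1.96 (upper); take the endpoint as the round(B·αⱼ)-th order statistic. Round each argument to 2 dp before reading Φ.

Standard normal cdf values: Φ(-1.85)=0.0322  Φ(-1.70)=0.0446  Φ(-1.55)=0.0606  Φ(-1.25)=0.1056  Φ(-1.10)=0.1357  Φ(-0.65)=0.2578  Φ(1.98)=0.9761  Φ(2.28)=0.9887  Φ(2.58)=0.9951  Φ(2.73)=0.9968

Lower: z₀ + z₁ = 0.468 + (-1.960) = -1.492; 1 − a(z₀+z₁) = 1 − (-0.031)(-1.492) = 0.9537; argument = 0.468 + (-1.492)/0.9537 = -1.0964 → -1.10.
α₁ = Φ(-1.10) = 0.1357; rank = round(1000 × 0.1357) = 136; θ*₍136₎ = 1.763.
Upper: z₀ + z₂ = 2.428; 1 − a(z₀+z₂) = 1.0753; argument = 2.7260 → 2.73; α₂ = 0.9968; rank = 997; θ*₍997₎ = 3.657.

(1.763, 3.657)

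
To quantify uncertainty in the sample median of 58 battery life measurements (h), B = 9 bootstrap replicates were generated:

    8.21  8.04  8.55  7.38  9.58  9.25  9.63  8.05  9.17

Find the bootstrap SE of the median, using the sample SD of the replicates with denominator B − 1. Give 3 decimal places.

SE* = 0.791

Bootstrap SE is the standard deviation of the 9 replicate medians.
Mean of replicates: (8.21 + 8.04 + 8.55 + 7.38 + 9.58 + 9.25 + 9.63 + 8.05 + 9.17) / 9 = 77.8600 / 9 = 8.6511
Sum of squared deviations: (−0.4411)² + (−0.6111)² + (−0.1011)² + (−1.2711)² + (+0.9289)² + (+0.5989)² + (+0.9789)² + (−0.6011)² + (+0.5189)² = 5.0043
Variance = 5.0043 / 8 = 0.6255
SE* = √0.6255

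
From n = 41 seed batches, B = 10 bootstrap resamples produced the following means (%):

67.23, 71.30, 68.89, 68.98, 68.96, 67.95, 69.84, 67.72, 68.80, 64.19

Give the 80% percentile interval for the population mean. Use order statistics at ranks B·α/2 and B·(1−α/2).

Sorted replicates: 64.19, 67.23, 67.72, 67.95, 68.80, 68.89, 68.96, 68.98, 69.84, 71.30
α = 0.20; lower rank = 10 × 0.100 = 1; upper rank = 10 × 0.900 = 9.
The 1st smallest replicate is 64.19; the 9th is 69.84.

(64.19, 69.84)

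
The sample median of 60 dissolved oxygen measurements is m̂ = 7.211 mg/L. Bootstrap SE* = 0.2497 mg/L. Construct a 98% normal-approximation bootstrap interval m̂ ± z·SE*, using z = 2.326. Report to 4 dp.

(6.6302, 7.7918)

Margin = 2.326 × 0.2497 = 0.58080
Interval: 7.211 ± 0.58080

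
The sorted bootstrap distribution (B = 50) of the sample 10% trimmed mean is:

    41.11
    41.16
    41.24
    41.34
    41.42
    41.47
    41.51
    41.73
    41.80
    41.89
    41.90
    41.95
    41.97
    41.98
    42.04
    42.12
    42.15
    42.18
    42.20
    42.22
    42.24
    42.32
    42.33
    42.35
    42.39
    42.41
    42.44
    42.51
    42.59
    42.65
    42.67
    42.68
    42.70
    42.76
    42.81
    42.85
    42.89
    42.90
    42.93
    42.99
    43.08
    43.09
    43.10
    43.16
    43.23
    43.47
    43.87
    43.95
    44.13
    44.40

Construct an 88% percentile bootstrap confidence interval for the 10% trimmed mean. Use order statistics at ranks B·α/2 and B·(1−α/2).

(41.24, 43.87)

α = 0.12; lower rank = 50 × 0.060 = 3; upper rank = 50 × 0.940 = 47.
The 3rd smallest replicate is 41.24; the 47th is 43.87.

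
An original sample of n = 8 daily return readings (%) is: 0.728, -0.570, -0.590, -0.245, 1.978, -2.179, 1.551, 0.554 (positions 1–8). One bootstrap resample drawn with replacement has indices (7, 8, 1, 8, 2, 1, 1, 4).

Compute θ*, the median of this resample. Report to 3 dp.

θ* = 0.641

Resample values: 1.551, 0.554, 0.728, 0.554, -0.570, 0.728, 0.728, -0.245.
Sorted: -0.570, -0.245, 0.554, 0.554, 0.728, 0.728, 0.728, 1.551
Median = average of the two middle values = 0.641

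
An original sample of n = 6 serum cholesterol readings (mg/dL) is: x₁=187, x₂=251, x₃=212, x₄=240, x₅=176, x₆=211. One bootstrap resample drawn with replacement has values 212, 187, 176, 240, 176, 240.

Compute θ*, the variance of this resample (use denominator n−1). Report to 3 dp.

Mean = 205.1667; sum of squared deviations = 4504.8333
s² = 4504.8333 / 5 = 900.9667

θ* = 900.967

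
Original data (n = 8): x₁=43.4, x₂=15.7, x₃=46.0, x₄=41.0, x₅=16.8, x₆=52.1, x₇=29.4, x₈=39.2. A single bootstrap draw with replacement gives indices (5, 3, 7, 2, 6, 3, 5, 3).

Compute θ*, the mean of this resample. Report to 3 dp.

Resample values: 16.8, 46.0, 29.4, 15.7, 52.1, 46.0, 16.8, 46.0.
Mean = (16.8 + 46.0 + 29.4 + 15.7 + 52.1 + 46.0 + 16.8 + 46.0) / 8 = 268.80 / 8 = 33.600

θ* = 33.600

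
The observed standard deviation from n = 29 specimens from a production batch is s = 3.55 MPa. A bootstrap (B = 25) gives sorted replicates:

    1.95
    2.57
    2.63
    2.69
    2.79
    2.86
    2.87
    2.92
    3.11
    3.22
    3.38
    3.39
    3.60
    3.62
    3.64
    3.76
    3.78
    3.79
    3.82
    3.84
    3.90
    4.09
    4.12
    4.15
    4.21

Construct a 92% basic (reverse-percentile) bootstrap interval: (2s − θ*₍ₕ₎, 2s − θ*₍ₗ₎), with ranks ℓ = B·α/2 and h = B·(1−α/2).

(2.95, 5.15)

Percentile endpoints at ranks 1 and 24: θ*₍1₎ = 1.95, θ*₍24₎ = 4.15.
Basic interval reflects these around s:
  lower = 2 × 3.55 − 4.15 = 2.95
  upper = 2 × 3.55 − 1.95 = 5.15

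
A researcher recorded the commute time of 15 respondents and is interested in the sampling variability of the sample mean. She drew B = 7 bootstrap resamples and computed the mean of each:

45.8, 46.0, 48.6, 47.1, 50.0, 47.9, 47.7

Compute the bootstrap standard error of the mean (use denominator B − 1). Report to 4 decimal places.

SE* = 1.4668

Bootstrap SE is the standard deviation of the 7 replicate means.
Mean of replicates: (45.8 + 46.0 + 48.6 + 47.1 + 50.0 + 47.9 + 47.7) / 7 = 333.10000 / 7 = 47.58571
Sum of squared deviations: (−1.78571)² + (−1.58571)² + (+1.01429)² + (−0.48571)² + (+2.41429)² + (+0.31429)² + (+0.11429)² = 12.90857
Variance = 12.90857 / 6 = 2.15143
SE* = √2.15143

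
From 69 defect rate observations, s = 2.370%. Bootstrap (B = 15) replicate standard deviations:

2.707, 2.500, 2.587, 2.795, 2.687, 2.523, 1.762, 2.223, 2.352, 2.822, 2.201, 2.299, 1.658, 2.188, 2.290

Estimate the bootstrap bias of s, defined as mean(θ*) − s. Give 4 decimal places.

mean(θ*) = (2.707 + 2.500 + 2.587 + 2.795 + 2.687 + 2.523 + 1.762 + 2.223 + 2.352 + 2.822 + 2.201 + 2.299 + 1.658 + 2.188 + 2.290) / 15 = 2.37293
bias = 2.37293 − 2.370

bias = +0.0029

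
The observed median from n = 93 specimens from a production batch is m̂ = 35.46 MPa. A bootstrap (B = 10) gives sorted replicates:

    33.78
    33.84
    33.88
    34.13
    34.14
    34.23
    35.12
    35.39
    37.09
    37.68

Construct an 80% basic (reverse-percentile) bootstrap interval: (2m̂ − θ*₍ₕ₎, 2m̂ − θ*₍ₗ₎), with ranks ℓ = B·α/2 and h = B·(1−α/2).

(33.83, 37.14)

Percentile endpoints at ranks 1 and 9: θ*₍1₎ = 33.78, θ*₍9₎ = 37.09.
Basic interval reflects these around m̂:
  lower = 2 × 35.46 − 37.09 = 33.83
  upper = 2 × 35.46 − 33.78 = 37.14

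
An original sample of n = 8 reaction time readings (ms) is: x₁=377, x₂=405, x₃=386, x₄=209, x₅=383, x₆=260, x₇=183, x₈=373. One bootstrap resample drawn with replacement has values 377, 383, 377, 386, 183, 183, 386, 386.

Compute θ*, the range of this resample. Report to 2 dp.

Range = 386 − 183 = 203.00

θ* = 203.00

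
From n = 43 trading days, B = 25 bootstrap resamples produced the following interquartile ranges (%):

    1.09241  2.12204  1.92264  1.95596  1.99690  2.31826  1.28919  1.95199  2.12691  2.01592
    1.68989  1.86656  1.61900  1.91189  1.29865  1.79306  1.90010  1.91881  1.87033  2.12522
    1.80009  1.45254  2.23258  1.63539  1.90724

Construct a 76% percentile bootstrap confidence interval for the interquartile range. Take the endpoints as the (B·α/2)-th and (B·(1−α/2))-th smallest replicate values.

Sorted replicates: 1.09241, 1.28919, 1.29865, 1.45254, 1.61900, 1.63539, 1.68989, 1.79306, 1.80009, 1.86656, 1.87033, 1.90010, 1.90724, 1.91189, 1.91881, 1.92264, 1.95199, 1.95596, 1.99690, 2.01592, 2.12204, 2.12522, 2.12691, 2.23258, 2.31826
α = 0.24; lower rank = 25 × 0.120 = 3; upper rank = 25 × 0.880 = 22.
The 3rd smallest replicate is 1.29865; the 22nd is 2.12522.

(1.29865, 2.12522)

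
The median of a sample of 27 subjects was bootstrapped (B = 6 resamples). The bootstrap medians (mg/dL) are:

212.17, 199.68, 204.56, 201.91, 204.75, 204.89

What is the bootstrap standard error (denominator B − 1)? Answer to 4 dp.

Bootstrap SE is the standard deviation of the 6 replicate medians.
Mean of replicates: (212.17 + 199.68 + 204.56 + 201.91 + 204.75 + 204.89) / 6 = 1227.96000 / 6 = 204.66000
Sum of squared deviations: (+7.51000)² + (−4.98000)² + (−0.10000)² + (−2.75000)² + (+0.09000)² + (+0.23000)² = 88.83400
Variance = 88.83400 / 5 = 17.76680
SE* = √17.76680

SE* = 4.2151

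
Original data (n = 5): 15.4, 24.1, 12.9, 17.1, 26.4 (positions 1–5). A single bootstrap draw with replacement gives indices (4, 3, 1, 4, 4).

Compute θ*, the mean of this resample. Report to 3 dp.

Resample values: 17.1, 12.9, 15.4, 17.1, 17.1.
Mean = (17.1 + 12.9 + 15.4 + 17.1 + 17.1) / 5 = 79.60 / 5 = 15.920

θ* = 15.920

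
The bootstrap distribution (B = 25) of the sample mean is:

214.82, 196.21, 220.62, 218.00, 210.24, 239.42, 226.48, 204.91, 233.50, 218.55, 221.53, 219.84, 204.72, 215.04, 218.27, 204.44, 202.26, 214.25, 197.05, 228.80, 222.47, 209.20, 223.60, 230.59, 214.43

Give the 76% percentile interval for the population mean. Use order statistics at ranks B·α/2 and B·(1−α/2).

Sorted replicates: 196.21, 197.05, 202.26, 204.44, 204.72, 204.91, 209.20, 210.24, 214.25, 214.43, 214.82, 215.04, 218.00, 218.27, 218.55, 219.84, 220.62, 221.53, 222.47, 223.60, 226.48, 228.80, 230.59, 233.50, 239.42
α = 0.24; lower rank = 25 × 0.120 = 3; upper rank = 25 × 0.880 = 22.
The 3rd smallest replicate is 202.26; the 22nd is 228.80.

(202.26, 228.80)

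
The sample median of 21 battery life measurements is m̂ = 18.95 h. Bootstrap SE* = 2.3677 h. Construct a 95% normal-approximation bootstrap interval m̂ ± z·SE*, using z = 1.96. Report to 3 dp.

(14.309, 23.591)

Margin = 1.96 × 2.3677 = 4.6407
Interval: 18.95 ± 4.6407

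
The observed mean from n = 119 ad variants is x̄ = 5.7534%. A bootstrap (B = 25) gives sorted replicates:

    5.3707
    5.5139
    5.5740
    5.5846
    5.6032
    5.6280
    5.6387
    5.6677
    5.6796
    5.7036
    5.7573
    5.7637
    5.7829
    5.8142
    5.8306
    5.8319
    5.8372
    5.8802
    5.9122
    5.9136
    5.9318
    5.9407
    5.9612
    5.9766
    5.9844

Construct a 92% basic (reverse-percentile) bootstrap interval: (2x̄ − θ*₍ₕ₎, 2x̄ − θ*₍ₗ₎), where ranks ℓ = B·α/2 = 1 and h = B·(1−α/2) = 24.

(5.5302, 6.1361)

Percentile endpoints at ranks 1 and 24: θ*₍1₎ = 5.3707, θ*₍24₎ = 5.9766.
Basic interval reflects these around x̄:
  lower = 2 × 5.7534 − 5.9766 = 5.5302
  upper = 2 × 5.7534 − 5.3707 = 6.1361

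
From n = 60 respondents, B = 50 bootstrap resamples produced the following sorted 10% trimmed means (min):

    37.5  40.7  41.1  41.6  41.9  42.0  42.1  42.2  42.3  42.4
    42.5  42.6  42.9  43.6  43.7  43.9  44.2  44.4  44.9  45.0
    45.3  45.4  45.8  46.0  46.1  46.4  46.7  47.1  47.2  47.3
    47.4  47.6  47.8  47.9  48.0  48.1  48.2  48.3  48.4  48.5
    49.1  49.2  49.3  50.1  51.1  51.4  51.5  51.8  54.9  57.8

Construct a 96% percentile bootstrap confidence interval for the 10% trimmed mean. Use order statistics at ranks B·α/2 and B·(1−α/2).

(37.5, 54.9)

α = 0.04; lower rank = 50 × 0.020 = 1; upper rank = 50 × 0.980 = 49.
The 1st smallest replicate is 37.5; the 49th is 54.9.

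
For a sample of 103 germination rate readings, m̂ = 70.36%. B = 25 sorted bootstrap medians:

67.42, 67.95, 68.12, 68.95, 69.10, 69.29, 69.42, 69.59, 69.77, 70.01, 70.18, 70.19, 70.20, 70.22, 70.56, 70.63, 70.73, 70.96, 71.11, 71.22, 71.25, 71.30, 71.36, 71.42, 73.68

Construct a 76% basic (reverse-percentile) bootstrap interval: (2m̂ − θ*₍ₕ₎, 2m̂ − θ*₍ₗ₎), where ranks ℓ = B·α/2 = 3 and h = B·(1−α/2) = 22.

(69.42, 72.60)

Percentile endpoints at ranks 3 and 22: θ*₍3₎ = 68.12, θ*₍22₎ = 71.30.
Basic interval reflects these around m̂:
  lower = 2 × 70.36 − 71.30 = 69.42
  upper = 2 × 70.36 − 68.12 = 72.60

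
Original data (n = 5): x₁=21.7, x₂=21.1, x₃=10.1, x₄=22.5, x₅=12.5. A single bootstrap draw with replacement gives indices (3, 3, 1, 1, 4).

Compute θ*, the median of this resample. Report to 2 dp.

Resample values: 10.1, 10.1, 21.7, 21.7, 22.5.
Sorted: 10.1, 10.1, 21.7, 21.7, 22.5
Median = middle value = 21.70

θ* = 21.70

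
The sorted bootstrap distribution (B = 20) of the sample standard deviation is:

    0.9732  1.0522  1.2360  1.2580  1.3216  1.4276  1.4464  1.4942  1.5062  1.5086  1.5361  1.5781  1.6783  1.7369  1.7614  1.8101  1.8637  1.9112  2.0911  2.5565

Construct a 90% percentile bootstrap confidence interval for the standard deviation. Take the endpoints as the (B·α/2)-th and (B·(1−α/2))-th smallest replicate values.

α = 0.10; lower rank = 20 × 0.050 = 1; upper rank = 20 × 0.950 = 19.
The 1st smallest replicate is 0.9732; the 19th is 2.0911.

(0.9732, 2.0911)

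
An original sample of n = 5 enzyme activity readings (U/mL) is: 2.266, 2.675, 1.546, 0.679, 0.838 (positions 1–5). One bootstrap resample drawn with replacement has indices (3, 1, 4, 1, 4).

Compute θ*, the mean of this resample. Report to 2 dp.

θ* = 1.49

Resample values: 1.546, 2.266, 0.679, 2.266, 0.679.
Mean = (1.546 + 2.266 + 0.679 + 2.266 + 0.679) / 5 = 7.4360 / 5 = 1.49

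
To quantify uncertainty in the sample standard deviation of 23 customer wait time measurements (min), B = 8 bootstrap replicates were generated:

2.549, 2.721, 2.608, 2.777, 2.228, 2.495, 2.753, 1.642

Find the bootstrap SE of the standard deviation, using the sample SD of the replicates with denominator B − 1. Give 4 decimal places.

SE* = 0.3794

Bootstrap SE is the standard deviation of the 8 replicate standard deviations.
Mean of replicates: (2.549 + 2.721 + 2.608 + 2.777 + 2.228 + 2.495 + 2.753 + 1.642) / 8 = 19.77300 / 8 = 2.47162
Sum of squared deviations: (+0.07737)² + (+0.24938)² + (+0.13638)² + (+0.30538)² + (−0.24362)² + (+0.02338)² + (+0.28138)² + (−0.82963)² = 1.00738
Variance = 1.00738 / 7 = 0.14391
SE* = √0.14391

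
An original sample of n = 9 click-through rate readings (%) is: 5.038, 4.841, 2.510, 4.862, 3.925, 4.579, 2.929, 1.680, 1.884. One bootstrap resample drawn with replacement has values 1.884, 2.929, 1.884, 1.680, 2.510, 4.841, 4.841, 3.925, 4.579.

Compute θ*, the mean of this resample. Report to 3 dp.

θ* = 3.230

Mean = (1.884 + 2.929 + 1.884 + 1.680 + 2.510 + 4.841 + 4.841 + 3.925 + 4.579) / 9 = 29.0730 / 9 = 3.230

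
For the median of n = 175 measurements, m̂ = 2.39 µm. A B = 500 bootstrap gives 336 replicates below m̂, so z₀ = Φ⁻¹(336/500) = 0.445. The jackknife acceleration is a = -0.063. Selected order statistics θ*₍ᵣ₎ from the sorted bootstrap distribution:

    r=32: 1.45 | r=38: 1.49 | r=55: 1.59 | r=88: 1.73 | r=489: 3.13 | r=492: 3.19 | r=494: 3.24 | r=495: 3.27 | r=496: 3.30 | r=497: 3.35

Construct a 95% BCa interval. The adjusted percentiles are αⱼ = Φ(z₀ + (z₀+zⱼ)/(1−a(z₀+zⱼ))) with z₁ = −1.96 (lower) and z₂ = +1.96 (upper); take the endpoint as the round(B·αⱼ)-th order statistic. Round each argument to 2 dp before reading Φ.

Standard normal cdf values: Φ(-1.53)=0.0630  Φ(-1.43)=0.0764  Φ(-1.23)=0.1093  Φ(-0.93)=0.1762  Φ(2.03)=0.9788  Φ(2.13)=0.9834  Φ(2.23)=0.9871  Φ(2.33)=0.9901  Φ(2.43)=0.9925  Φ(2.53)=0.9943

Lower: z₀ + z₁ = 0.445 + (-1.960) = -1.515; 1 − a(z₀+z₁) = 1 − (-0.063)(-1.515) = 0.9046; argument = 0.445 + (-1.515)/0.9046 = -1.2299 → -1.23.
α₁ = Φ(-1.23) = 0.1093; rank = round(500 × 0.1093) = 55; θ*₍55₎ = 1.59.
Upper: z₀ + z₂ = 2.405; 1 − a(z₀+z₂) = 1.1515; argument = 2.5336 → 2.53; α₂ = 0.9943; rank = 497; θ*₍497₎ = 3.35.

(1.59, 3.35)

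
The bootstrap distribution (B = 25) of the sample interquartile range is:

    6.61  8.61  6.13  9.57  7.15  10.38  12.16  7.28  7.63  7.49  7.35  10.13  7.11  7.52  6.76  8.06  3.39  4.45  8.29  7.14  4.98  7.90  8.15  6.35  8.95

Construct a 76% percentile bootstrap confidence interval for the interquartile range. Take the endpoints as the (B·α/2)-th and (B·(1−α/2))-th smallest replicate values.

Sorted replicates: 3.39, 4.45, 4.98, 6.13, 6.35, 6.61, 6.76, 7.11, 7.14, 7.15, 7.28, 7.35, 7.49, 7.52, 7.63, 7.90, 8.06, 8.15, 8.29, 8.61, 8.95, 9.57, 10.13, 10.38, 12.16
α = 0.24; lower rank = 25 × 0.120 = 3; upper rank = 25 × 0.880 = 22.
The 3rd smallest replicate is 4.98; the 22nd is 9.57.

(4.98, 9.57)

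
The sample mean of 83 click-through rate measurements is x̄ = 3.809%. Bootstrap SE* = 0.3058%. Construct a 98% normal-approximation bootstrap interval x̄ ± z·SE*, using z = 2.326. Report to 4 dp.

Margin = 2.326 × 0.3058 = 0.71129
Interval: 3.809 ± 0.71129

(3.0977, 4.5203)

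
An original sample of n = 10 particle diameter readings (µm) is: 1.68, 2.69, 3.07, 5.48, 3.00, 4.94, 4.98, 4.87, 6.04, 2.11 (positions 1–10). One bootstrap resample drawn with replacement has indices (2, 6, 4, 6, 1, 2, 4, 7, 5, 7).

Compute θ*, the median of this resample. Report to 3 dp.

Resample values: 2.69, 4.94, 5.48, 4.94, 1.68, 2.69, 5.48, 4.98, 3.00, 4.98.
Sorted: 1.68, 2.69, 2.69, 3.00, 4.94, 4.94, 4.98, 4.98, 5.48, 5.48
Median = average of the two middle values = 4.940

θ* = 4.940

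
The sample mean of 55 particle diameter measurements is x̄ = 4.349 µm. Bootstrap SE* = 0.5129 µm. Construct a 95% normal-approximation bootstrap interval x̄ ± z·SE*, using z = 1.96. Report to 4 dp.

(3.3437, 5.3543)

Margin = 1.96 × 0.5129 = 1.00528
Interval: 4.349 ± 1.00528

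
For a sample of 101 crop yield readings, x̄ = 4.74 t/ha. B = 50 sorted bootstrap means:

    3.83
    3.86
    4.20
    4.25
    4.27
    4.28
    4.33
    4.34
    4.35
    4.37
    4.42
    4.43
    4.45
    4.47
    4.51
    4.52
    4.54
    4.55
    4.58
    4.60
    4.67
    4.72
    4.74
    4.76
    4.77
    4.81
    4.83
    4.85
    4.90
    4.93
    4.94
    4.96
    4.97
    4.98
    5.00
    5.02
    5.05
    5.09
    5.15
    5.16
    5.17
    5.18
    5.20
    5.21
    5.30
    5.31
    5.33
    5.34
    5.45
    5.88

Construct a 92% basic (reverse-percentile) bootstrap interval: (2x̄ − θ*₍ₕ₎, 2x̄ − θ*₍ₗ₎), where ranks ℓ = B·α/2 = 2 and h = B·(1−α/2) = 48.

(4.14, 5.62)

Percentile endpoints at ranks 2 and 48: θ*₍2₎ = 3.86, θ*₍48₎ = 5.34.
Basic interval reflects these around x̄:
  lower = 2 × 4.74 − 5.34 = 4.14
  upper = 2 × 4.74 − 3.86 = 5.62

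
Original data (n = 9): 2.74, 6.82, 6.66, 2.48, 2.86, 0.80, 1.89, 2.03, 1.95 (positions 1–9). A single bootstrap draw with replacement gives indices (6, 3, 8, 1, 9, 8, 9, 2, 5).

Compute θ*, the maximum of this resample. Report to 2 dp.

θ* = 6.82

Resample values: 0.80, 6.66, 2.03, 2.74, 1.95, 2.03, 1.95, 6.82, 2.86.
Maximum = 6.82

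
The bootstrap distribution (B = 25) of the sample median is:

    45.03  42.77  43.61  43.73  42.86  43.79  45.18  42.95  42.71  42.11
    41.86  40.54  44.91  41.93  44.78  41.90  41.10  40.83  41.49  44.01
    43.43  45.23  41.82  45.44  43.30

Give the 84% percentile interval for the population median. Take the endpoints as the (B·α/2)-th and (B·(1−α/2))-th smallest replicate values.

Sorted replicates: 40.54, 40.83, 41.10, 41.49, 41.82, 41.86, 41.90, 41.93, 42.11, 42.71, 42.77, 42.86, 42.95, 43.30, 43.43, 43.61, 43.73, 43.79, 44.01, 44.78, 44.91, 45.03, 45.18, 45.23, 45.44
α = 0.16; lower rank = 25 × 0.080 = 2; upper rank = 25 × 0.920 = 23.
The 2nd smallest replicate is 40.83; the 23rd is 45.18.

(40.83, 45.18)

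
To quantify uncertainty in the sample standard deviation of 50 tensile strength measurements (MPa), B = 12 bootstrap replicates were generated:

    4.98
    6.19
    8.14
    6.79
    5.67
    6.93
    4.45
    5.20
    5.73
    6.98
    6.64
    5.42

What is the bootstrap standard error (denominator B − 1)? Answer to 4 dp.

Bootstrap SE is the standard deviation of the 12 replicate standard deviations.
Mean of replicates: (4.98 + 6.19 + 8.14 + 6.79 + 5.67 + 6.93 + 4.45 + 5.20 + 5.73 + 6.98 + 6.64 + 5.42) / 12 = 73.12000 / 12 = 6.09333
Sum of squared deviations: (−1.11333)² + (+0.09667)² + (+2.04667)² + (+0.69667)² + (−0.42333)² + (+0.83667)² + (−1.64333)² + (−0.89333)² + (−0.36333)² + (+0.88667)² + (+0.54667)² + (−0.67333)² = 11.97127
Variance = 11.97127 / 11 = 1.08830
SE* = √1.08830

SE* = 1.0432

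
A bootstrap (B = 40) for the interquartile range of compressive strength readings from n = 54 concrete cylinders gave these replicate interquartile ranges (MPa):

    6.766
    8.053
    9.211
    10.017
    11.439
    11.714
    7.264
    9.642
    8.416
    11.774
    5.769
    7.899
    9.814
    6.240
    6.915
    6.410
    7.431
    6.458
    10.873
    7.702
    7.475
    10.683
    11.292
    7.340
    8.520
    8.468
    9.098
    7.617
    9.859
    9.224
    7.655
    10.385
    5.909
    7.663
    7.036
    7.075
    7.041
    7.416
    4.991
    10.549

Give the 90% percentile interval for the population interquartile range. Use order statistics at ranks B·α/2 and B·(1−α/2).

(5.769, 11.439)

Sorted replicates: 4.991, 5.769, 5.909, 6.240, 6.410, 6.458, 6.766, 6.915, 7.036, 7.041, 7.075, 7.264, 7.340, 7.416, 7.431, 7.475, 7.617, 7.655, 7.663, 7.702, 7.899, 8.053, 8.416, 8.468, 8.520, 9.098, 9.211, 9.224, 9.642, 9.814, 9.859, 10.017, 10.385, 10.549, 10.683, 10.873, 11.292, 11.439, 11.714, 11.774
α = 0.10; lower rank = 40 × 0.050 = 2; upper rank = 40 × 0.950 = 38.
The 2nd smallest replicate is 5.769; the 38th is 11.439.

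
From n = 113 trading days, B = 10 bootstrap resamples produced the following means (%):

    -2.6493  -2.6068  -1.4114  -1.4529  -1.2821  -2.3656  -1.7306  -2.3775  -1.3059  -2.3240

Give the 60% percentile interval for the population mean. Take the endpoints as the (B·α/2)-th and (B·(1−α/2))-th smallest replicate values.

(-2.6068, -1.4114)

Sorted replicates: -2.6493, -2.6068, -2.3775, -2.3656, -2.3240, -1.7306, -1.4529, -1.4114, -1.3059, -1.2821
α = 0.40; lower rank = 10 × 0.200 = 2; upper rank = 10 × 0.800 = 8.
The 2nd smallest replicate is -2.6068; the 8th is -1.4114.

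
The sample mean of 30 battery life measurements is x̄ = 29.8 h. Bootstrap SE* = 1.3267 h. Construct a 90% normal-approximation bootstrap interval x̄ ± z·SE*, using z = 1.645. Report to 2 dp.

(27.62, 31.98)

Margin = 1.645 × 1.3267 = 2.182
Interval: 29.8 ± 2.182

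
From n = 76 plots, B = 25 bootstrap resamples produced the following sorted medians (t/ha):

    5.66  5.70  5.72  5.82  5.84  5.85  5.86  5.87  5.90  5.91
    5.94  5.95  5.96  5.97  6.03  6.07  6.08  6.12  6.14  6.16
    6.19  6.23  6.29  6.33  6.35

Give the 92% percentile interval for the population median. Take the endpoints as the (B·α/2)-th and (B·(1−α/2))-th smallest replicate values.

(5.66, 6.33)

α = 0.08; lower rank = 25 × 0.040 = 1; upper rank = 25 × 0.960 = 24.
The 1st smallest replicate is 5.66; the 24th is 6.33.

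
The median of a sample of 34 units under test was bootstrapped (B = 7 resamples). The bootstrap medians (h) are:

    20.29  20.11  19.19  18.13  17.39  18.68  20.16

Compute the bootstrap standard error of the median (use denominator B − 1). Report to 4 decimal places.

Bootstrap SE is the standard deviation of the 7 replicate medians.
Mean of replicates: (20.29 + 20.11 + 19.19 + 18.13 + 17.39 + 18.68 + 20.16) / 7 = 133.95000 / 7 = 19.13571
Sum of squared deviations: (+1.15429)² + (+0.97429)² + (+0.05429)² + (−1.00571)² + (−1.74571)² + (−0.45571)² + (+1.02429)² = 7.60037
Variance = 7.60037 / 6 = 1.26673
SE* = √1.26673

SE* = 1.1255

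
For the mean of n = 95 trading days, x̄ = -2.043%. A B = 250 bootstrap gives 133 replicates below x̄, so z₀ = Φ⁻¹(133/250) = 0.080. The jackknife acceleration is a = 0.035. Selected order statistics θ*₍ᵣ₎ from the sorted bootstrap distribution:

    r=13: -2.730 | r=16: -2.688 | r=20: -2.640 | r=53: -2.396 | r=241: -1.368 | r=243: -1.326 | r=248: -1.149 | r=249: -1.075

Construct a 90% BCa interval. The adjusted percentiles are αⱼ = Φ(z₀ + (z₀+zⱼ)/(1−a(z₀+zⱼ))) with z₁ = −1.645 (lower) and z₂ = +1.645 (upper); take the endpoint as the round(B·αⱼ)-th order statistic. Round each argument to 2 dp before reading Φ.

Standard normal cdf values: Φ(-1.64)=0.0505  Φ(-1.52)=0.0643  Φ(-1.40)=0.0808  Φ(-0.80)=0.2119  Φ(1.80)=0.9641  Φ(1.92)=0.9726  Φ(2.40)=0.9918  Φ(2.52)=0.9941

(-2.640, -1.326)

Lower: z₀ + z₁ = 0.080 + (-1.645) = -1.565; 1 − a(z₀+z₁) = 1 − (0.035)(-1.565) = 1.0548; argument = 0.080 + (-1.565)/1.0548 = -1.4037 → -1.40.
α₁ = Φ(-1.40) = 0.0808; rank = round(250 × 0.0808) = 20; θ*₍20₎ = -2.640.
Upper: z₀ + z₂ = 1.725; 1 − a(z₀+z₂) = 0.9396; argument = 1.9158 → 1.92; α₂ = 0.9726; rank = 243; θ*₍243₎ = -1.326.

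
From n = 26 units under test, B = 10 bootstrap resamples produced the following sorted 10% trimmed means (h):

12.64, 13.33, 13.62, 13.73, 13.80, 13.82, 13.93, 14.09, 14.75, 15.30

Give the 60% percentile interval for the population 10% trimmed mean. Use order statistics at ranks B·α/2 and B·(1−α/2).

α = 0.40; lower rank = 10 × 0.200 = 2; upper rank = 10 × 0.800 = 8.
The 2nd smallest replicate is 13.33; the 8th is 14.09.

(13.33, 14.09)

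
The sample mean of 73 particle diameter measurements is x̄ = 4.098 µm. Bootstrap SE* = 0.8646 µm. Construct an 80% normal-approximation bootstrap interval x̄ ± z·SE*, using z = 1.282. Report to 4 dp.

Margin = 1.282 × 0.8646 = 1.10842
Interval: 4.098 ± 1.10842

(2.9896, 5.2064)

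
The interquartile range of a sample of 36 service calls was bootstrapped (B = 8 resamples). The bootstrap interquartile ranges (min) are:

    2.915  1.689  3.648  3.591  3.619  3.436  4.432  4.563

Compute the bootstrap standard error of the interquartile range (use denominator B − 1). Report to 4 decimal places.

Bootstrap SE is the standard deviation of the 8 replicate interquartile ranges.
Mean of replicates: (2.915 + 1.689 + 3.648 + 3.591 + 3.619 + 3.436 + 4.432 + 4.563) / 8 = 27.89300 / 8 = 3.48663
Sum of squared deviations: (−0.57163)² + (−1.79763)² + (+0.16138)² + (+0.10438)² + (+0.13238)² + (−0.05063)² + (+0.94538)² + (+1.07637)² = 5.66755
Variance = 5.66755 / 7 = 0.80965
SE* = √0.80965

SE* = 0.8998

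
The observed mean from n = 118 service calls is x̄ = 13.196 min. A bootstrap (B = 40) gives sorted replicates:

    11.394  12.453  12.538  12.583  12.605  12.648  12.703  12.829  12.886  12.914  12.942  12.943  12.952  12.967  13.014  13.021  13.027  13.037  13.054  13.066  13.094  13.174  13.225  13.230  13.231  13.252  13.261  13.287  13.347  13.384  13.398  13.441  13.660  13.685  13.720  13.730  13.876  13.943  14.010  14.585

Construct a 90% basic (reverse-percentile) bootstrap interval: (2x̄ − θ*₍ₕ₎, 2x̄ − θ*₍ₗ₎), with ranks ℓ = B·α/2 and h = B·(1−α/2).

Percentile endpoints at ranks 2 and 38: θ*₍2₎ = 12.453, θ*₍38₎ = 13.943.
Basic interval reflects these around x̄:
  lower = 2 × 13.196 − 13.943 = 12.449
  upper = 2 × 13.196 − 12.453 = 13.939

(12.449, 13.939)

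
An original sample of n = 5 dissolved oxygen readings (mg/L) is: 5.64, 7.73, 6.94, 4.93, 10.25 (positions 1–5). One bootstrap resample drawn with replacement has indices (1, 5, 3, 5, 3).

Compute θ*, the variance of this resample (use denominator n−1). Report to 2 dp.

Resample values: 5.64, 10.25, 6.94, 10.25, 6.94.
Mean = 8.0040; sum of squared deviations = 17.9417
s² = 17.9417 / 4 = 4.4854

θ* = 4.49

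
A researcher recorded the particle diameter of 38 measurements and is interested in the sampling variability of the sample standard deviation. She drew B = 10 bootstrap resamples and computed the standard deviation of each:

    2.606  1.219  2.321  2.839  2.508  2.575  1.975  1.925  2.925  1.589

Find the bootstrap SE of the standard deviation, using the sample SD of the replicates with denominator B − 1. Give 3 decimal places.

SE* = 0.557

Bootstrap SE is the standard deviation of the 10 replicate standard deviations.
Mean of replicates: (2.606 + 1.219 + 2.321 + 2.839 + 2.508 + 2.575 + 1.975 + 1.925 + 2.925 + 1.589) / 10 = 22.4820 / 10 = 2.2482
Sum of squared deviations: (+0.3578)² + (−1.0292)² + (+0.0728)² + (+0.5908)² + (+0.2598)² + (+0.3268)² + (−0.2732)² + (−0.3232)² + (+0.6768)² + (−0.6592)² = 2.7876
Variance = 2.7876 / 9 = 0.3097
SE* = √0.3097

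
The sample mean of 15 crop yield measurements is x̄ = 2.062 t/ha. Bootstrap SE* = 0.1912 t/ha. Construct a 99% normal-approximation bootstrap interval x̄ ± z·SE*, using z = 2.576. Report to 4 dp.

(1.5695, 2.5545)

Margin = 2.576 × 0.1912 = 0.49253
Interval: 2.062 ± 0.49253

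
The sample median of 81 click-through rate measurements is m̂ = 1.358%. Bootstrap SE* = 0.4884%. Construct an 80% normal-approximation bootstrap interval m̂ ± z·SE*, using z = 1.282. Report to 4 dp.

(0.7319, 1.9841)

Margin = 1.282 × 0.4884 = 0.62613
Interval: 1.358 ± 0.62613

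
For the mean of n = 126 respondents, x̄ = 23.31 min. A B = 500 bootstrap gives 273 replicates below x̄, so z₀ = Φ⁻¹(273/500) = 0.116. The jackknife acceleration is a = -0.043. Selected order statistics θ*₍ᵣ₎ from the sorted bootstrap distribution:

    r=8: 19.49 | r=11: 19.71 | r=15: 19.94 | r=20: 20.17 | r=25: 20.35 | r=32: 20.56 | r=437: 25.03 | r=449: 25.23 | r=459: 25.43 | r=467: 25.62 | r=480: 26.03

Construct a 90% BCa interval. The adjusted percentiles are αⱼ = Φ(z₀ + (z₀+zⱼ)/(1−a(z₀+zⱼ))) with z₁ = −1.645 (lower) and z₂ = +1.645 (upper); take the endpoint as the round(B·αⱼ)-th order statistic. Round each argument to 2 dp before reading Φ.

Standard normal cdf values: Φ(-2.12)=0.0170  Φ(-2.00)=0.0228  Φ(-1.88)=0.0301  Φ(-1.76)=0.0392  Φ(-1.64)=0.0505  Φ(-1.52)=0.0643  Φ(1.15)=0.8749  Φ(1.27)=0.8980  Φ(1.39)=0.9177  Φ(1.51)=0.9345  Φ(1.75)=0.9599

(20.56, 26.03)

Lower: z₀ + z₁ = 0.116 + (-1.645) = -1.529; 1 − a(z₀+z₁) = 1 − (-0.043)(-1.529) = 0.9343; argument = 0.116 + (-1.529)/0.9343 = -1.5206 → -1.52.
α₁ = Φ(-1.52) = 0.0643; rank = round(500 × 0.0643) = 32; θ*₍32₎ = 20.56.
Upper: z₀ + z₂ = 1.761; 1 − a(z₀+z₂) = 1.0757; argument = 1.7530 → 1.75; α₂ = 0.9599; rank = 480; θ*₍480₎ = 26.03.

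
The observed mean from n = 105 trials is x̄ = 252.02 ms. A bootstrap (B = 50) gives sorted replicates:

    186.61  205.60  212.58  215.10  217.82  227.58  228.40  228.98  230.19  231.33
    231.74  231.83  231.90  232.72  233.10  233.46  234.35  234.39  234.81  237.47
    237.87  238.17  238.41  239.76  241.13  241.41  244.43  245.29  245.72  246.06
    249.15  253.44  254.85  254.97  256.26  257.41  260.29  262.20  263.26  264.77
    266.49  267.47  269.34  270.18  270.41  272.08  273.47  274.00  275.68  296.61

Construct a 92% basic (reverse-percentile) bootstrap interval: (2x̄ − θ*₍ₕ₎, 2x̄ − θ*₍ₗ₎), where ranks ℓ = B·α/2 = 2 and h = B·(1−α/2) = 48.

(230.04, 298.44)

Percentile endpoints at ranks 2 and 48: θ*₍2₎ = 205.60, θ*₍48₎ = 274.00.
Basic interval reflects these around x̄:
  lower = 2 × 252.02 − 274.00 = 230.04
  upper = 2 × 252.02 − 205.60 = 298.44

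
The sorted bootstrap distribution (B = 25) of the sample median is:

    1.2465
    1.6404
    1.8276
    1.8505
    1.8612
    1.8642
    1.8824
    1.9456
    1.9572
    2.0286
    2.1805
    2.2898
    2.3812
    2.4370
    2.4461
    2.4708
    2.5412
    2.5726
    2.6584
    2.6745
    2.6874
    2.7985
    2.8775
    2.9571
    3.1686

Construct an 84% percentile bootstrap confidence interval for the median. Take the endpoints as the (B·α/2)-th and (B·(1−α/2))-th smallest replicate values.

α = 0.16; lower rank = 25 × 0.080 = 2; upper rank = 25 × 0.920 = 23.
The 2nd smallest replicate is 1.6404; the 23rd is 2.8775.

(1.6404, 2.8775)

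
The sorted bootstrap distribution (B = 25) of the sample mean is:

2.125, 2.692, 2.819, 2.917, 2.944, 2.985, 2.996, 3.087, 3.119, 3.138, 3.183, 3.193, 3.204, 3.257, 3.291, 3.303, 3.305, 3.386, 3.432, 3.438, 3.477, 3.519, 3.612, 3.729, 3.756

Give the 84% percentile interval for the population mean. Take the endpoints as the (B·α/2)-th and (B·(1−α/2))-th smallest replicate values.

(2.692, 3.612)

α = 0.16; lower rank = 25 × 0.080 = 2; upper rank = 25 × 0.920 = 23.
The 2nd smallest replicate is 2.692; the 23rd is 3.612.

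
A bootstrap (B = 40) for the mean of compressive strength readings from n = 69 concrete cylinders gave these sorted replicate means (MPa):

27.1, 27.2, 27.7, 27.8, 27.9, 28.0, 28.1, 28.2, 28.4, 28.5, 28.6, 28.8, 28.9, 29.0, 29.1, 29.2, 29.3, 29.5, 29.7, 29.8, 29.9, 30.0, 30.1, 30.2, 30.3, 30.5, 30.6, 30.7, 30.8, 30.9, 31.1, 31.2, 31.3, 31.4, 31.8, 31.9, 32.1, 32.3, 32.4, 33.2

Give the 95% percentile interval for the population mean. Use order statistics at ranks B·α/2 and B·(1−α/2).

α = 0.05; lower rank = 40 × 0.025 = 1; upper rank = 40 × 0.975 = 39.
The 1st smallest replicate is 27.1; the 39th is 32.4.

(27.1, 32.4)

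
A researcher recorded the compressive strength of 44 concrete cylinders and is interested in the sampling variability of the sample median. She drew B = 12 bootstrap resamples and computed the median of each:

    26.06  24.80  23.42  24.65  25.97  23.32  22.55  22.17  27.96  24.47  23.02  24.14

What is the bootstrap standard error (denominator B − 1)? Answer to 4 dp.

Bootstrap SE is the standard deviation of the 12 replicate medians.
Mean of replicates: (26.06 + 24.80 + 23.42 + 24.65 + 25.97 + 23.32 + 22.55 + 22.17 + 27.96 + 24.47 + 23.02 + 24.14) / 12 = 292.53000 / 12 = 24.37750
Sum of squared deviations: (+1.68250)² + (+0.42250)² + (−0.95750)² + (+0.27250)² + (+1.59250)² + (−1.05750)² + (−1.82750)² + (−2.20750)² + (+3.58250)² + (+0.09250)² + (−1.35750)² + (−0.23750)² = 30.60962
Variance = 30.60962 / 11 = 2.78269
SE* = √2.78269

SE* = 1.6681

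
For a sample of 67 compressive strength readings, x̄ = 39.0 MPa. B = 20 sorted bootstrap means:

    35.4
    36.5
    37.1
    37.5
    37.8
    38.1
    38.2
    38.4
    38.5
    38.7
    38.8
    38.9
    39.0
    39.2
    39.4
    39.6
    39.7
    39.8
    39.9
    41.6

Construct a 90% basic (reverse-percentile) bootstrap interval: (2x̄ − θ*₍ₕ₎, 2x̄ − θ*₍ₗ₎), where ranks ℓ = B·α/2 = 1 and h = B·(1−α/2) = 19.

(38.1, 42.6)

Percentile endpoints at ranks 1 and 19: θ*₍1₎ = 35.4, θ*₍19₎ = 39.9.
Basic interval reflects these around x̄:
  lower = 2 × 39.0 − 39.9 = 38.1
  upper = 2 × 39.0 − 35.4 = 42.6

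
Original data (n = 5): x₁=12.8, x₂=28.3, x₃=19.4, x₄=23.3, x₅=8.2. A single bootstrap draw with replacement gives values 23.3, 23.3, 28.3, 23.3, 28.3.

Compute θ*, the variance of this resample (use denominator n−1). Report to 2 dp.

θ* = 7.50

Mean = 25.3000; sum of squared deviations = 30.0000
s² = 30.0000 / 4 = 7.5000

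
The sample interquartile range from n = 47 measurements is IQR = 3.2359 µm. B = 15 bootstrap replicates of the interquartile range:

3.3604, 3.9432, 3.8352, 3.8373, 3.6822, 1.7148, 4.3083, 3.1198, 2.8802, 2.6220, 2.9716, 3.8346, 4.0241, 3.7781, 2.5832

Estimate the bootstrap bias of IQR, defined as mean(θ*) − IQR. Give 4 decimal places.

bias = +0.1304

mean(θ*) = (3.3604 + 3.9432 + 3.8352 + 3.8373 + 3.6822 + 1.7148 + 4.3083 + 3.1198 + 2.8802 + 2.6220 + 2.9716 + 3.8346 + 4.0241 + 3.7781 + 2.5832) / 15 = 3.36633
bias = 3.36633 − 3.2359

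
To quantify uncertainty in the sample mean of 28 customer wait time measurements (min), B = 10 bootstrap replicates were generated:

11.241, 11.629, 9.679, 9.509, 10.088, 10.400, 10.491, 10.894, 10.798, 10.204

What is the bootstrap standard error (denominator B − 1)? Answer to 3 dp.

Bootstrap SE is the standard deviation of the 10 replicate means.
Mean of replicates: (11.241 + 11.629 + 9.679 + 9.509 + 10.088 + 10.400 + 10.491 + 10.894 + 10.798 + 10.204) / 10 = 104.9330 / 10 = 10.4933
Sum of squared deviations: (+0.7477)² + (+1.1357)² + (−0.8143)² + (−0.9843)² + (−0.4053)² + (−0.0933)² + (−0.0023)² + (+0.4007)² + (+0.3047)² + (−0.2893)² = 3.9909
Variance = 3.9909 / 9 = 0.4434
SE* = √0.4434

SE* = 0.666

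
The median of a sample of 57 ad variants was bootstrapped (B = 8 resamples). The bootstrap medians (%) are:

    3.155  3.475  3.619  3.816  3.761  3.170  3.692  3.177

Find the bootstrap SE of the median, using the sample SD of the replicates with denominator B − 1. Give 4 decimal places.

SE* = 0.2802

Bootstrap SE is the standard deviation of the 8 replicate medians.
Mean of replicates: (3.155 + 3.475 + 3.619 + 3.816 + 3.761 + 3.170 + 3.692 + 3.177) / 8 = 27.86500 / 8 = 3.48313
Sum of squared deviations: (−0.32813)² + (−0.00813)² + (+0.13587)² + (+0.33287)² + (+0.27787)² + (−0.31313)² + (+0.20887)² + (−0.30613)² = 0.54960
Variance = 0.54960 / 7 = 0.07851
SE* = √0.07851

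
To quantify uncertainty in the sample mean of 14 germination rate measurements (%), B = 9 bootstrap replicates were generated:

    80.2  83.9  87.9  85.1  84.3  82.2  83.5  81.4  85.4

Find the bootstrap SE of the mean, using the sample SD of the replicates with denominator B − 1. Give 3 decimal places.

Bootstrap SE is the standard deviation of the 9 replicate means.
Mean of replicates: (80.2 + 83.9 + 87.9 + 85.1 + 84.3 + 82.2 + 83.5 + 81.4 + 85.4) / 9 = 753.9000 / 9 = 83.7667
Sum of squared deviations: (−3.5667)² + (+0.1333)² + (+4.1333)² + (+1.3333)² + (+0.5333)² + (−1.5667)² + (−0.2667)² + (−2.3667)² + (+1.6333)² = 42.6800
Variance = 42.6800 / 8 = 5.3350
SE* = √5.3350

SE* = 2.310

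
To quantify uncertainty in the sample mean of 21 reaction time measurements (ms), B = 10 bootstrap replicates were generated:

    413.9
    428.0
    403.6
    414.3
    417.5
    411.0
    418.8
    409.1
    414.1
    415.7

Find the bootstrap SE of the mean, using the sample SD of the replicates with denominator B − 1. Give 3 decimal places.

SE* = 6.428

Bootstrap SE is the standard deviation of the 10 replicate means.
Mean of replicates: (413.9 + 428.0 + 403.6 + 414.3 + 417.5 + 411.0 + 418.8 + 409.1 + 414.1 + 415.7) / 10 = 4146.0000 / 10 = 414.6000
Sum of squared deviations: (−0.7000)² + (+13.4000)² + (−11.0000)² + (−0.3000)² + (+2.9000)² + (−3.6000)² + (+4.2000)² + (−5.5000)² + (−0.5000)² + (+1.1000)² = 371.8600
Variance = 371.8600 / 9 = 41.3178
SE* = √41.3178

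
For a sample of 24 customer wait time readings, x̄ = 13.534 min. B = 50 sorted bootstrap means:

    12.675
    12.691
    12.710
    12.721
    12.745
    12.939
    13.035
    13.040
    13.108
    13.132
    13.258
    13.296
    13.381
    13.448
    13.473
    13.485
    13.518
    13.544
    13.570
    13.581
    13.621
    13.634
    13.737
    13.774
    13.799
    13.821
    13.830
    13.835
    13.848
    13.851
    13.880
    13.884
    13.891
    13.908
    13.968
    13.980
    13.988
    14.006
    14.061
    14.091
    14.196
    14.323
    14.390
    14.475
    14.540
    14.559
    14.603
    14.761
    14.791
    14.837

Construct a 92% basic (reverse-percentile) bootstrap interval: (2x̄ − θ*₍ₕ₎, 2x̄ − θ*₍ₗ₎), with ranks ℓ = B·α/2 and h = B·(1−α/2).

(12.307, 14.377)

Percentile endpoints at ranks 2 and 48: θ*₍2₎ = 12.691, θ*₍48₎ = 14.761.
Basic interval reflects these around x̄:
  lower = 2 × 13.534 − 14.761 = 12.307
  upper = 2 × 13.534 − 12.691 = 14.377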